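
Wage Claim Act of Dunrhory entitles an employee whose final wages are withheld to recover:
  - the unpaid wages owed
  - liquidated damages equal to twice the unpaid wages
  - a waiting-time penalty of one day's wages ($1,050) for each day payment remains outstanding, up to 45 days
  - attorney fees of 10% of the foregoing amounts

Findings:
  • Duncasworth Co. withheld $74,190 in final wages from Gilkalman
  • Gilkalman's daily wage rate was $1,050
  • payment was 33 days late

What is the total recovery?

$282,942

Doubled: 2 × $74,190 = $148,380
Penalty days: min(33, 45) = 33
Waiting-time penalty: 33 × $1,050 = $34,650
Subtotal: $74,190 + $148,380 + $34,650 = $257,220
Attorney fees: 10% of $257,220 = $25,722
Total award: $257,220 + $25,722 = $282,942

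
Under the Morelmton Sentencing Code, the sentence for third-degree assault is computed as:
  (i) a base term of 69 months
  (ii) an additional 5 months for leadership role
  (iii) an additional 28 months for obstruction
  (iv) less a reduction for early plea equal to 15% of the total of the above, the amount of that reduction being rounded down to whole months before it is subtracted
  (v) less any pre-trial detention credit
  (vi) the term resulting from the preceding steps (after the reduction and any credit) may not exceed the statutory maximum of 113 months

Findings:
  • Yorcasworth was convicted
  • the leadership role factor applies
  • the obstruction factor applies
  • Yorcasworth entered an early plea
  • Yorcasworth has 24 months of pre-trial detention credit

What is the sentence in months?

Leadership role enhancement: +5 months
Obstruction enhancement: +28 months
Adjusted term: 69 months + 5 months + 28 months = 102 months
Early plea reduction: 15% of 102 months = 15 months (rounded down)
After reduction: 102 − 15 = 87 months
Less pre-trial detention credit: 87 months − 24 months = 63 months
Cap at 113 months: 63 months is within the cap, no reduction.

63 months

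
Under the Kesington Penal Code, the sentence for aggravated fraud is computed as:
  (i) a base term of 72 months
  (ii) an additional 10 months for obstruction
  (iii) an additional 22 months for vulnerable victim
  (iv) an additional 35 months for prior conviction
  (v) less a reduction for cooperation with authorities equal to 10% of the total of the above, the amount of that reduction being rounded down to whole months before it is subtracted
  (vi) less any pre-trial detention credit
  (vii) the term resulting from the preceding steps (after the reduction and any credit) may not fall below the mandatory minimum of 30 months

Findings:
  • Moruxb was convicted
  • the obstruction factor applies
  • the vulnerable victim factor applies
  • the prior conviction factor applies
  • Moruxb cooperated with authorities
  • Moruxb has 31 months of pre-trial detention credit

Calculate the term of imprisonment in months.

95 months

Obstruction enhancement: +10 months
Vulnerable victim enhancement: +22 months
Prior conviction enhancement: +35 months
Adjusted term: 72 months + 10 months + 22 months + 35 months = 139 months
Cooperation with authorities reduction: 10% of 139 months = 13 months (rounded down)
After reduction: 139 − 13 = 126 months
Less pre-trial detention credit: 126 months − 31 months = 95 months
Minimum 30 months: 95 months meets the minimum, no increase.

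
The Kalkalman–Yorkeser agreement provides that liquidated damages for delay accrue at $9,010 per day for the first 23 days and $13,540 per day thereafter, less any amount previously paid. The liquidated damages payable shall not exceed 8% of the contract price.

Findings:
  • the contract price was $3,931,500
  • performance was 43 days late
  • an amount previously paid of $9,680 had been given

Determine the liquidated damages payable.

First 23 days: 23 × $9,010 = $207,230
Remaining days: (43 − 23) × $13,540 = $270,800
Accrued per-day damages: $207,230 + $270,800 = $478,030
Less amount previously paid: $478,030 − $9,680 = $468,350
Cap: 8% of $3,931,500 = $314,520
Cap at $314,520: $468,350 exceeds the cap → $314,520

$314,520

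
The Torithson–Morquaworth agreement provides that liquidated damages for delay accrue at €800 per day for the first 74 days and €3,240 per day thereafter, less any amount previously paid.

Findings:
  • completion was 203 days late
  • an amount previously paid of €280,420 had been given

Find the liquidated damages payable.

€196,740

First 74 days: 74 × €800 = €59,200
Remaining days: (203 − 74) × €3,240 = €417,960
Accrued per-day damages: €59,200 + €417,960 = €477,160
Less amount previously paid: €477,160 − €280,420 = €196,740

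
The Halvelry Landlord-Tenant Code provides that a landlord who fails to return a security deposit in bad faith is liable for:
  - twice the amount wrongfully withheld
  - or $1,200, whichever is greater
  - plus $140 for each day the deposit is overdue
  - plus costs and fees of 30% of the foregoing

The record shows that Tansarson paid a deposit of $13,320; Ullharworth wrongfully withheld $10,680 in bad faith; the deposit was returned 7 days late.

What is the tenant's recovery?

Doubled: 2 × $10,680 = $21,360
Minimum $1,200: $21,360 meets the minimum, no increase.
Late-return penalty: 7 × $140 = $980
Damages plus late penalty: $21,360 + $980 = $22,340
Costs and fees: 30% of $22,340 = $6,702
Total recovery: $22,340 + $6,702 = $29,042

$29,042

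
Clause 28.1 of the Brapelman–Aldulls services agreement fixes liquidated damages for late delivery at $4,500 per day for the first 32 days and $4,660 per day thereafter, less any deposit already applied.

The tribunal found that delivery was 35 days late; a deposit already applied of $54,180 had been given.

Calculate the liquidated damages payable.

$103,800

First 32 days: 32 × $4,500 = $144,000
Remaining days: (35 − 32) × $4,660 = $13,980
Accrued per-day damages: $144,000 + $13,980 = $157,980
Less deposit already applied: $157,980 − $54,180 = $103,800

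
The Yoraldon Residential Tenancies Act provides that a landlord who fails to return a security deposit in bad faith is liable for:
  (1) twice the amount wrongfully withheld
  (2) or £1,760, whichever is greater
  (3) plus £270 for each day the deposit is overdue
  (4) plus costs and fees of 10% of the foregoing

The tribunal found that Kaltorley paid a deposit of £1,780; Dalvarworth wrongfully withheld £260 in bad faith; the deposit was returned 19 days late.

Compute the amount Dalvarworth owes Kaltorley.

£7,579

Doubled: 2 × £260 = £520
Minimum £1,760: £520 is below the minimum → £1,760
Late-return penalty: 19 × £270 = £5,130
Damages plus late penalty: £1,760 + £5,130 = £6,890
Costs and fees: 10% of £6,890 = £689
Total recovery: £6,890 + £689 = £7,579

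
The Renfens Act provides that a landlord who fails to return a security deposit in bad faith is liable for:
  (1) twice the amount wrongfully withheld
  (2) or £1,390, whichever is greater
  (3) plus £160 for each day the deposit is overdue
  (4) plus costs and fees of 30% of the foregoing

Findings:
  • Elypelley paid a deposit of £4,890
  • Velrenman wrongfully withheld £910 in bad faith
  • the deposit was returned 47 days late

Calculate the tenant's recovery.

Doubled: 2 × £910 = £1,820
Minimum £1,390: £1,820 meets the minimum, no increase.
Late-return penalty: 47 × £160 = £7,520
Damages plus late penalty: £1,820 + £7,520 = £9,340
Costs and fees: 30% of £9,340 = £2,802
Total recovery: £9,340 + £2,802 = £12,142

£12,142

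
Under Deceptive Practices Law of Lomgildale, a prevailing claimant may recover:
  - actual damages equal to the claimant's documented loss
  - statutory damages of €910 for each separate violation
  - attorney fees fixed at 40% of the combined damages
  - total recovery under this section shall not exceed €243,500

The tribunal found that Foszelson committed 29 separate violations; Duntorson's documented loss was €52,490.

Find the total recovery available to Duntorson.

€110,432

Statutory damages: 29 × €910 = €26,390
Combined damages: €52,490 + €26,390 = €78,880
Attorney fees: 40% of €78,880 = €31,552
Total before cap: €78,880 + €31,552 = €110,432
Cap at €243,500: €110,432 is within the cap, no reduction.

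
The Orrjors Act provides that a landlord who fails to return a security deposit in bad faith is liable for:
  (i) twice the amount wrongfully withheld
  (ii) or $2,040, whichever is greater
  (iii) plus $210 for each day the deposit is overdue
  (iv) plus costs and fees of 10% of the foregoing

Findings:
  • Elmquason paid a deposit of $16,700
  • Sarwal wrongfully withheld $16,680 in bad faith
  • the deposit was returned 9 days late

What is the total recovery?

Recovery: $38,775

Doubled: 2 × $16,680 = $33,360
Minimum $2,040: $33,360 meets the minimum, no increase.
Late-return penalty: 9 × $210 = $1,890
Damages plus late penalty: $33,360 + $1,890 = $35,250
Costs and fees: 10% of $35,250 = $3,525
Total recovery: $35,250 + $3,525 = $38,775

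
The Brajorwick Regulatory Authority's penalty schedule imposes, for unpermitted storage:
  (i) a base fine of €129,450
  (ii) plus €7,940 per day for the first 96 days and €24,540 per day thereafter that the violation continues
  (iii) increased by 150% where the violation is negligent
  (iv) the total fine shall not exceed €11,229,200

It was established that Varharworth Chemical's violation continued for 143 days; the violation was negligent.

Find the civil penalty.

First 96 days: 96 × €7,940 = €762,240
Remaining days: (143 − 96) × €24,540 = €1,153,380
Per-day component: €762,240 + €1,153,380 = €1,915,620
Base plus per-day: €129,450 + €1,915,620 = €2,045,070
Enhancement: 150% of €2,045,070 = €3,067,605
Enhanced fine: €2,045,070 + €3,067,605 = €5,112,675
Cap at €11,229,200: €5,112,675 is within the cap, no reduction.

Civil penalty: €5,112,675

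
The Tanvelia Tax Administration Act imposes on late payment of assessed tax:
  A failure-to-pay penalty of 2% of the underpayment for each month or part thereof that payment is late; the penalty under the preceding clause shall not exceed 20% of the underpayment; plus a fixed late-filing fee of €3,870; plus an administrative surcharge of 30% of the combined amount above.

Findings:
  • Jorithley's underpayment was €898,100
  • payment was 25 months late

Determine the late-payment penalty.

Penalty: €238,537

Accrued rate: 2% × 25 = 50%, capped at 20% → 20%
Failure-to-pay penalty: 20% of €898,100 = €179,620
Penalty before surcharge: €179,620 + €3,870 = €183,490
Administrative surcharge: 30% of €183,490 = €55,047
Total penalty: €183,490 + €55,047 = €238,537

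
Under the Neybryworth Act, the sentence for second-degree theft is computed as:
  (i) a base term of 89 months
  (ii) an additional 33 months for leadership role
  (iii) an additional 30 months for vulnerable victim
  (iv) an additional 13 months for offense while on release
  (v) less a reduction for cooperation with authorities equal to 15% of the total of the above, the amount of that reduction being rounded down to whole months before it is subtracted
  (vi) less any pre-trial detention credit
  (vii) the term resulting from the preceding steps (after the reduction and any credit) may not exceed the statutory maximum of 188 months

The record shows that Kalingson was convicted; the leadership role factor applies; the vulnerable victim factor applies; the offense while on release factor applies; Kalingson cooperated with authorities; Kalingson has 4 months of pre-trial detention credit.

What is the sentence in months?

137 months

Leadership role enhancement: +33 months
Vulnerable victim enhancement: +30 months
Offense while on release enhancement: +13 months
Adjusted term: 89 months + 33 months + 30 months + 13 months = 165 months
Cooperation with authorities reduction: 15% of 165 months = 24 months (rounded down)
After reduction: 165 − 24 = 141 months
Less pre-trial detention credit: 141 months − 4 months = 137 months
Cap at 188 months: 137 months is within the cap, no reduction.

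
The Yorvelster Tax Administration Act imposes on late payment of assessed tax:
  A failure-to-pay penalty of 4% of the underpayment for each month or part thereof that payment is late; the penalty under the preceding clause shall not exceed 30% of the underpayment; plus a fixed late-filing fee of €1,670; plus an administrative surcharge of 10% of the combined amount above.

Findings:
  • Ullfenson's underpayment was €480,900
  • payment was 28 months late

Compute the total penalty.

€160,534

Accrued rate: 4% × 28 = 112%, capped at 30% → 30%
Failure-to-pay penalty: 30% of €480,900 = €144,270
Penalty before surcharge: €144,270 + €1,670 = €145,940
Administrative surcharge: 10% of €145,940 = €14,594
Total penalty: €145,940 + €14,594 = €160,534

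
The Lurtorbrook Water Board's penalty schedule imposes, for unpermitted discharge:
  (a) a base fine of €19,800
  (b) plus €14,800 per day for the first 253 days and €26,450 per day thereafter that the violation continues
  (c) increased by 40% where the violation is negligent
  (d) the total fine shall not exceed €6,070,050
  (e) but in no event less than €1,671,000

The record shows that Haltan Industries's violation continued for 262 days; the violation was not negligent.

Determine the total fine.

First 253 days: 253 × €14,800 = €3,744,400
Remaining days: (262 − 253) × €26,450 = €238,050
Per-day component: €3,744,400 + €238,050 = €3,982,450
Base plus per-day: €19,800 + €3,982,450 = €4,002,250
The violation was not negligent: no 40% increase.
Cap at €6,070,050: €4,002,250 is within the cap, no reduction.
Minimum €1,671,000: €4,002,250 meets the minimum, no increase.

€4,002,250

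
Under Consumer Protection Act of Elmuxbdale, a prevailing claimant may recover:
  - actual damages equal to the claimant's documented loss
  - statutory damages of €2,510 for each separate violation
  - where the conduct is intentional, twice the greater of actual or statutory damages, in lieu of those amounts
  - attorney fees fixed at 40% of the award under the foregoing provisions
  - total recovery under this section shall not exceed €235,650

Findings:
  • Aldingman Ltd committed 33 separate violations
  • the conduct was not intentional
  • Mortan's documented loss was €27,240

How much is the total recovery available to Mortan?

€154,098

Statutory damages: 33 × €2,510 = €82,830
Conduct not intentional: the in-lieu enhancement does not apply.
Actual plus statutory damages: €27,240 + €82,830 = €110,070
Attorney fees: 40% of €110,070 = €44,028
Total before cap: €110,070 + €44,028 = €154,098
Cap at €235,650: €154,098 is within the cap, no reduction.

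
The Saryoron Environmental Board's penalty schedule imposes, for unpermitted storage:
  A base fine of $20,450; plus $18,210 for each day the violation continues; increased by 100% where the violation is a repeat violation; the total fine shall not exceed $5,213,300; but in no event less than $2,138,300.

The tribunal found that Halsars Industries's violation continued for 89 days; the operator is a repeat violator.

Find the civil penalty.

$3,282,280

Per-day component: 89 × $18,210 = $1,620,690
Base plus per-day: $20,450 + $1,620,690 = $1,641,140
Enhancement: 100% of $1,641,140 = $1,641,140
Enhanced fine: $1,641,140 + $1,641,140 = $3,282,280
Cap at $5,213,300: $3,282,280 is within the cap, no reduction.
Minimum $2,138,300: $3,282,280 meets the minimum, no increase.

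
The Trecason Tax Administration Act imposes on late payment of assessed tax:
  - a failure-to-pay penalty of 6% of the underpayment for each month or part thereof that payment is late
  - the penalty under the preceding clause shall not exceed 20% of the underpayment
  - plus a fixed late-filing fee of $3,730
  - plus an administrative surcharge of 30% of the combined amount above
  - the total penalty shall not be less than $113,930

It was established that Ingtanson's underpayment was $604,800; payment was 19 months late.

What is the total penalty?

$162,097

Accrued rate: 6% × 19 = 114%, capped at 20% → 20%
Failure-to-pay penalty: 20% of $604,800 = $120,960
Penalty before surcharge: $120,960 + $3,730 = $124,690
Administrative surcharge: 30% of $124,690 = $37,407
Total penalty: $124,690 + $37,407 = $162,097
Minimum $113,930: $162,097 meets the minimum, no increase.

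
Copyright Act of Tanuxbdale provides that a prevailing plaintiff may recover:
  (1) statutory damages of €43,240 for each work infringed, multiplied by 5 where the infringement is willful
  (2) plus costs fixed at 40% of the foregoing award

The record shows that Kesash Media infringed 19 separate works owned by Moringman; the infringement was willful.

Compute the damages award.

€5,750,920

Statutory damages: 19 × €43,240 = €821,560
Multiplied by 5: 5 × €821,560 = €4,107,800
Costs: 40% of €4,107,800 = €1,643,120
Award plus costs: €4,107,800 + €1,643,120 = €5,750,920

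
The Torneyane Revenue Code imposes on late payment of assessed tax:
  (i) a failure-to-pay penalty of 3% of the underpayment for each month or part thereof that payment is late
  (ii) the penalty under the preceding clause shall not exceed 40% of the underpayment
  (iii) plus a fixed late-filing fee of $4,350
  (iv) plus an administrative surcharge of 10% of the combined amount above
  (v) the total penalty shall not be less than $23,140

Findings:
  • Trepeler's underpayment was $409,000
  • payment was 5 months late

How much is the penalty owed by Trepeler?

$72,270

Accrued rate: 3% × 5 = 15%, capped at 40% → 15%
Failure-to-pay penalty: 15% of $409,000 = $61,350
Penalty before surcharge: $61,350 + $4,350 = $65,700
Administrative surcharge: 10% of $65,700 = $6,570
Total penalty: $65,700 + $6,570 = $72,270
Minimum $23,140: $72,270 meets the minimum, no increase.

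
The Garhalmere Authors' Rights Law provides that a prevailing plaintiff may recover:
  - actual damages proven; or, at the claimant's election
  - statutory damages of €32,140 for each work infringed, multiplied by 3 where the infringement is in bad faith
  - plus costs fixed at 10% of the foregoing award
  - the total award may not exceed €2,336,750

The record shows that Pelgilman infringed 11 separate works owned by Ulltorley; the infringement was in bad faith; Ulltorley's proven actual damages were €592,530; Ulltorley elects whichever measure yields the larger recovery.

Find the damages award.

Statutory damages: 11 × €32,140 = €353,540
Trebled: 3 × €353,540 = €1,060,620
Greater of actual damages (€592,530) or enhanced statutory damages (€1,060,620): €1,060,620
Costs: 10% of €1,060,620 = €106,062
Award plus costs: €1,060,620 + €106,062 = €1,166,682
Cap at €2,336,750: €1,166,682 is within the cap, no reduction.

Award: €1,166,682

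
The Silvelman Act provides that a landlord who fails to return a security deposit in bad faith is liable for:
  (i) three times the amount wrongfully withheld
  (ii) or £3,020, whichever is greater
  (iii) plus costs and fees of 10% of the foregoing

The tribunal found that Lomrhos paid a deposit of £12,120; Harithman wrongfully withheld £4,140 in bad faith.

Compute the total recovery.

Trebled: 3 × £4,140 = £12,420
Minimum £3,020: £12,420 meets the minimum, no increase.
Costs and fees: 10% of £12,420 = £1,242
Total recovery: £12,420 + £1,242 = £13,662

£13,662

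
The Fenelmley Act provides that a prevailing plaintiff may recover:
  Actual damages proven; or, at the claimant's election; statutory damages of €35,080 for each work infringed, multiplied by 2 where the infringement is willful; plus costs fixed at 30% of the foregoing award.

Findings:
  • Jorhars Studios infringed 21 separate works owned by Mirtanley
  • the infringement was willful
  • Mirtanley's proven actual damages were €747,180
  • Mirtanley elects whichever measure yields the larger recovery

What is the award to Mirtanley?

Statutory damages: 21 × €35,080 = €736,680
Doubled: 2 × €736,680 = €1,473,360
Greater of actual damages (€747,180) or enhanced statutory damages (€1,473,360): €1,473,360
Costs: 30% of €1,473,360 = €442,008
Award plus costs: €1,473,360 + €442,008 = €1,915,368

€1,915,368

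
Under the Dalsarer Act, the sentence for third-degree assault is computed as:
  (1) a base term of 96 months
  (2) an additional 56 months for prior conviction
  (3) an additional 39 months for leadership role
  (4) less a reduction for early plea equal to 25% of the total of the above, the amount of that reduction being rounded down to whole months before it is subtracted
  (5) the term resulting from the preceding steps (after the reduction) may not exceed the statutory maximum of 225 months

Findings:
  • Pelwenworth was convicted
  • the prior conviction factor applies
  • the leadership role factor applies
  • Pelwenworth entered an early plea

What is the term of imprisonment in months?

144 months

Prior conviction enhancement: +56 months
Leadership role enhancement: +39 months
Adjusted term: 96 months + 56 months + 39 months = 191 months
Early plea reduction: 25% of 191 months = 47 months (rounded down)
After reduction: 191 − 47 = 144 months
Cap at 225 months: 144 months is within the cap, no reduction.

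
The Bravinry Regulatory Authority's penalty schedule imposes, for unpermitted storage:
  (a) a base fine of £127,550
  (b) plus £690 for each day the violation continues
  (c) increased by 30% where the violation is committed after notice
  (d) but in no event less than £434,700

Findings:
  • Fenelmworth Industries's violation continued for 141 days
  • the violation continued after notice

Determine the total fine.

Per-day component: 141 × £690 = £97,290
Base plus per-day: £127,550 + £97,290 = £224,840
Enhancement: 30% of £224,840 = £67,452
Enhanced fine: £224,840 + £67,452 = £292,292
Minimum £434,700: £292,292 is below the minimum → £434,700

£434,700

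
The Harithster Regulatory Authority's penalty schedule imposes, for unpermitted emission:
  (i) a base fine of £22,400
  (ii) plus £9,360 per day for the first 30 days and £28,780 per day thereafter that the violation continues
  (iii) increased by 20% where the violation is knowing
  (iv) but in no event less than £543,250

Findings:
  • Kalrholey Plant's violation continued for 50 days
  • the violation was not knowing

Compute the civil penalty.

First 30 days: 30 × £9,360 = £280,800
Remaining days: (50 − 30) × £28,780 = £575,600
Per-day component: £280,800 + £575,600 = £856,400
Base plus per-day: £22,400 + £856,400 = £878,800
The violation was not knowing: no 20% increase.
Minimum £543,250: £878,800 meets the minimum, no increase.

£878,800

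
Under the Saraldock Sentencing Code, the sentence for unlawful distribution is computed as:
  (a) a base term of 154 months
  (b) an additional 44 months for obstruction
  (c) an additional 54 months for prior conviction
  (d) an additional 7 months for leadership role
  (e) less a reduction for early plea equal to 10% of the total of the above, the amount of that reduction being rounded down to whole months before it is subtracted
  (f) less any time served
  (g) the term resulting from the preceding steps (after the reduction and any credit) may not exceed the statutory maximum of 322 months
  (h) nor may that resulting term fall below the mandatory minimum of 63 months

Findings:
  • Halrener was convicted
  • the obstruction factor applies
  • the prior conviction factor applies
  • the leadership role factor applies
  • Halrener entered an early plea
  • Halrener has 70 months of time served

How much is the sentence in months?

Sentence: 164 months

Obstruction enhancement: +44 months
Prior conviction enhancement: +54 months
Leadership role enhancement: +7 months
Adjusted term: 154 months + 44 months + 54 months + 7 months = 259 months
Early plea reduction: 10% of 259 months = 25 months (rounded down)
After reduction: 259 − 25 = 234 months
Less time served: 234 months − 70 months = 164 months
Cap at 322 months: 164 months is within the cap, no reduction.
Minimum 63 months: 164 months meets the minimum, no increase.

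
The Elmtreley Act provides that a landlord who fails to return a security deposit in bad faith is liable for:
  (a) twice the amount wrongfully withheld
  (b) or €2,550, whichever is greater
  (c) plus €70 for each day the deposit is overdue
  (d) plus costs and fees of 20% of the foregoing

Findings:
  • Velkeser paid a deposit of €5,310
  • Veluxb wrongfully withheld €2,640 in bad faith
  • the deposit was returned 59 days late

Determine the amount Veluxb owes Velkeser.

Recovery: €11,292

Doubled: 2 × €2,640 = €5,280
Minimum €2,550: €5,280 meets the minimum, no increase.
Late-return penalty: 59 × €70 = €4,130
Damages plus late penalty: €5,280 + €4,130 = €9,410
Costs and fees: 20% of €9,410 = €1,882
Total recovery: €9,410 + €1,882 = €11,292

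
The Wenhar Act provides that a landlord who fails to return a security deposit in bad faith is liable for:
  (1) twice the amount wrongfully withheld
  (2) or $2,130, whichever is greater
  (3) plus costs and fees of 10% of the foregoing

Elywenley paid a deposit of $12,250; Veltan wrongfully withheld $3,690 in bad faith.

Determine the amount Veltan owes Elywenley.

$8,118

Doubled: 2 × $3,690 = $7,380
Minimum $2,130: $7,380 meets the minimum, no increase.
Costs and fees: 10% of $7,380 = $738
Total recovery: $7,380 + $738 = $8,118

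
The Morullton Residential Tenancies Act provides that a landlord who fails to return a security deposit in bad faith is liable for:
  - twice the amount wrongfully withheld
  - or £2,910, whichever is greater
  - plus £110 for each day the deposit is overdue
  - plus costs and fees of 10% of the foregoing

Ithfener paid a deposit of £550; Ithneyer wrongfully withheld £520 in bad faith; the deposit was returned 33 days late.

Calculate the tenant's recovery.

£7,194

Doubled: 2 × £520 = £1,040
Minimum £2,910: £1,040 is below the minimum → £2,910
Late-return penalty: 33 × £110 = £3,630
Damages plus late penalty: £2,910 + £3,630 = £6,540
Costs and fees: 10% of £6,540 = £654
Total recovery: £6,540 + £654 = £7,194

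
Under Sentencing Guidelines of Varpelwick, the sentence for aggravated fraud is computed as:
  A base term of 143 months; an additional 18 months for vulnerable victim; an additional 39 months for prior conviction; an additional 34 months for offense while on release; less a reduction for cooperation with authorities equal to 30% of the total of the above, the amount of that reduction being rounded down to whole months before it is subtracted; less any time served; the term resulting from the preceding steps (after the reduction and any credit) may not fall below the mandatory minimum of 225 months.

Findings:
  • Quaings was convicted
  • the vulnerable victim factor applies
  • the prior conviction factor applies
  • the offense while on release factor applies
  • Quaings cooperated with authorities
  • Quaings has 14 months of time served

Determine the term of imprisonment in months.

Vulnerable victim enhancement: +18 months
Prior conviction enhancement: +39 months
Offense while on release enhancement: +34 months
Adjusted term: 143 months + 18 months + 39 months + 34 months = 234 months
Cooperation with authorities reduction: 30% of 234 months = 70 months (rounded down)
After reduction: 234 − 70 = 164 months
Less time served: 164 months − 14 months = 150 months
Minimum 225 months: 150 months is below the minimum → 225 months

225 months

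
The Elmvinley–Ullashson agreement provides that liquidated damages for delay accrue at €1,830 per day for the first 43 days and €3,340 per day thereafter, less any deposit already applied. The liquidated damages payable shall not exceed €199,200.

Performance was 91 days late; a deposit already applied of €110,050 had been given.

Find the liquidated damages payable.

First 43 days: 43 × €1,830 = €78,690
Remaining days: (91 − 43) × €3,340 = €160,320
Accrued per-day damages: €78,690 + €160,320 = €239,010
Less deposit already applied: €239,010 − €110,050 = €128,960
Cap at €199,200: €128,960 is within the cap, no reduction.

Liquidated damages: €128,960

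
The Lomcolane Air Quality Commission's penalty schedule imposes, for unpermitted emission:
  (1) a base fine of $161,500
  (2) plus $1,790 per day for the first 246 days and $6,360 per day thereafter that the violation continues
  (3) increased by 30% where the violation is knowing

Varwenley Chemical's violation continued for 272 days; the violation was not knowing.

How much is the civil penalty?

First 246 days: 246 × $1,790 = $440,340
Remaining days: (272 − 246) × $6,360 = $165,360
Per-day component: $440,340 + $165,360 = $605,700
Base plus per-day: $161,500 + $605,700 = $767,200
The violation was not knowing: no 30% increase.

Civil penalty: $767,200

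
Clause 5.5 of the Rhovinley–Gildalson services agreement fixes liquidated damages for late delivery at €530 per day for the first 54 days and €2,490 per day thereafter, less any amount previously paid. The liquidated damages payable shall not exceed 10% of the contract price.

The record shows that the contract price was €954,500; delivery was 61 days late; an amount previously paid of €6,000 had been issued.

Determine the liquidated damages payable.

First 54 days: 54 × €530 = €28,620
Remaining days: (61 − 54) × €2,490 = €17,430
Accrued per-day damages: €28,620 + €17,430 = €46,050
Less amount previously paid: €46,050 − €6,000 = €40,050
Cap: 10% of €954,500 = €95,450
Cap at €95,450: €40,050 is within the cap, no reduction.

€40,050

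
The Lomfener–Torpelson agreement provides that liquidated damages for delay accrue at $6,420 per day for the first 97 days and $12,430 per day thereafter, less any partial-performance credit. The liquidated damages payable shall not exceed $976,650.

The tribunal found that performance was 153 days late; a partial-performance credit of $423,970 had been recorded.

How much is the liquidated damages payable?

First 97 days: 97 × $6,420 = $622,740
Remaining days: (153 − 97) × $12,430 = $696,080
Accrued per-day damages: $622,740 + $696,080 = $1,318,820
Less partial-performance credit: $1,318,820 − $423,970 = $894,850
Cap at $976,650: $894,850 is within the cap, no reduction.

$894,850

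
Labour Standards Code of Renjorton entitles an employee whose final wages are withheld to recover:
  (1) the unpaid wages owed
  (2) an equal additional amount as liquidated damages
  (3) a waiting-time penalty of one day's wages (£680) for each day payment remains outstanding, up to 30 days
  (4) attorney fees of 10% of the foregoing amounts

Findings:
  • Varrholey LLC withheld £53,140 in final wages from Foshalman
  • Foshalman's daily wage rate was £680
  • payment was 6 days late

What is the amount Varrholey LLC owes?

Liquidated damages (equal amount): £53,140
Penalty days: min(6, 30) = 6
Waiting-time penalty: 6 × £680 = £4,080
Subtotal: £53,140 + £53,140 + £4,080 = £110,360
Attorney fees: 10% of £110,360 = £11,036
Total award: £110,360 + £11,036 = £121,396

£121,396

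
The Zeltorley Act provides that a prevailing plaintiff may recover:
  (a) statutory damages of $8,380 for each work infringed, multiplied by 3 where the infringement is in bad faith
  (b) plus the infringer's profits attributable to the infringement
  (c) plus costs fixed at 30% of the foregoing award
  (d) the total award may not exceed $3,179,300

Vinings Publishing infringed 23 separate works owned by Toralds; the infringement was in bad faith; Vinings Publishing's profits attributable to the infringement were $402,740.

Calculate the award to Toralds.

Statutory damages: 23 × $8,380 = $192,740
Trebled: 3 × $192,740 = $578,220
Combined award: $578,220 + $402,740 = $980,960
Costs: 30% of $980,960 = $294,288
Award plus costs: $980,960 + $294,288 = $1,275,248
Cap at $3,179,300: $1,275,248 is within the cap, no reduction.

$1,275,248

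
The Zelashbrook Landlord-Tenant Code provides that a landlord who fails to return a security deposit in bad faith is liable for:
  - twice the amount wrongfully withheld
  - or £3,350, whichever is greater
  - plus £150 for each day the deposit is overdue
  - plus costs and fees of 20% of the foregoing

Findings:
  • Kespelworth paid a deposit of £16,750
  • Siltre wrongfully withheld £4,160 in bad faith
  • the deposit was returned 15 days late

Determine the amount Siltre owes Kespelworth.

Doubled: 2 × £4,160 = £8,320
Minimum £3,350: £8,320 meets the minimum, no increase.
Late-return penalty: 15 × £150 = £2,250
Damages plus late penalty: £8,320 + £2,250 = £10,570
Costs and fees: 20% of £10,570 = £2,114
Total recovery: £10,570 + £2,114 = £12,684

Recovery: £12,684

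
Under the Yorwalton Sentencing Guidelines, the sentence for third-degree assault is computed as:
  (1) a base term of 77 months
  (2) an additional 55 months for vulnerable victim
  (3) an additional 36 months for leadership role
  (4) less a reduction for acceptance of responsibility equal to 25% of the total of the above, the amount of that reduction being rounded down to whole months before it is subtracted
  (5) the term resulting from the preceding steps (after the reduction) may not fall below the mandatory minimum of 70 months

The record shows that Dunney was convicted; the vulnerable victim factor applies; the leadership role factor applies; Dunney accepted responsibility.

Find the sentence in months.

Sentence: 126 months

Vulnerable victim enhancement: +55 months
Leadership role enhancement: +36 months
Adjusted term: 77 months + 55 months + 36 months = 168 months
Acceptance of responsibility reduction: 25% of 168 months = 42 months (rounded down)
After reduction: 168 − 42 = 126 months
Minimum 70 months: 126 months meets the minimum, no increase.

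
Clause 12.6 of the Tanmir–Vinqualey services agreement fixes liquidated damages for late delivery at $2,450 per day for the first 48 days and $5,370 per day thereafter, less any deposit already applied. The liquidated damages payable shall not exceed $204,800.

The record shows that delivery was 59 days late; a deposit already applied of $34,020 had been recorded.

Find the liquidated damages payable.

First 48 days: 48 × $2,450 = $117,600
Remaining days: (59 − 48) × $5,370 = $59,070
Accrued per-day damages: $117,600 + $59,070 = $176,670
Less deposit already applied: $176,670 − $34,020 = $142,650
Cap at $204,800: $142,650 is within the cap, no reduction.

$142,650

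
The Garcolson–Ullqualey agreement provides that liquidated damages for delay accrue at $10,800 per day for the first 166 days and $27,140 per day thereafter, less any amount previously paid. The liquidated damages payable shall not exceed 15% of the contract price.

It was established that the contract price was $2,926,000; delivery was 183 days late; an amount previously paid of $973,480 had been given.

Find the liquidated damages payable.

First 166 days: 166 × $10,800 = $1,792,800
Remaining days: (183 − 166) × $27,140 = $461,380
Accrued per-day damages: $1,792,800 + $461,380 = $2,254,180
Less amount previously paid: $2,254,180 − $973,480 = $1,280,700
Cap: 15% of $2,926,000 = $438,900
Cap at $438,900: $1,280,700 exceeds the cap → $438,900

$438,900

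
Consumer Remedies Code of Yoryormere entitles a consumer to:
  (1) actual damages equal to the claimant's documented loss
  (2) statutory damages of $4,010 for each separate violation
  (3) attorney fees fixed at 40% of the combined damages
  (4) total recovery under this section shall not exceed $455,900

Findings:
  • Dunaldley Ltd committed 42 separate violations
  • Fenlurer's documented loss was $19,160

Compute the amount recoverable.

Statutory damages: 42 × $4,010 = $168,420
Combined damages: $19,160 + $168,420 = $187,580
Attorney fees: 40% of $187,580 = $75,032
Total before cap: $187,580 + $75,032 = $262,612
Cap at $455,900: $262,612 is within the cap, no reduction.

$262,612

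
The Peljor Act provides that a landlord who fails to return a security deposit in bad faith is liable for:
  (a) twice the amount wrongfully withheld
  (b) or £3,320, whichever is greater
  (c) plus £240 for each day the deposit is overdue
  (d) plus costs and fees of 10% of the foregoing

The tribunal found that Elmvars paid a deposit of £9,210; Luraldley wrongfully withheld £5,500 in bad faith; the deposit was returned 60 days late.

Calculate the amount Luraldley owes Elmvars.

Doubled: 2 × £5,500 = £11,000
Minimum £3,320: £11,000 meets the minimum, no increase.
Late-return penalty: 60 × £240 = £14,400
Damages plus late penalty: £11,000 + £14,400 = £25,400
Costs and fees: 10% of £25,400 = £2,540
Total recovery: £25,400 + £2,540 = £27,940

£27,940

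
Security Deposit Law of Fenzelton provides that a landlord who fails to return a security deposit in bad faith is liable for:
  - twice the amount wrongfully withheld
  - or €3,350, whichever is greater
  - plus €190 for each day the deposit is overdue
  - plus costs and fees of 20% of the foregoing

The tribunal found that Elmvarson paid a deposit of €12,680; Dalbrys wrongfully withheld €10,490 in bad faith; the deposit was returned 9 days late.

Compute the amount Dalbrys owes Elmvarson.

Doubled: 2 × €10,490 = €20,980
Minimum €3,350: €20,980 meets the minimum, no increase.
Late-return penalty: 9 × €190 = €1,710
Damages plus late penalty: €20,980 + €1,710 = €22,690
Costs and fees: 20% of €22,690 = €4,538
Total recovery: €22,690 + €4,538 = €27,228

€27,228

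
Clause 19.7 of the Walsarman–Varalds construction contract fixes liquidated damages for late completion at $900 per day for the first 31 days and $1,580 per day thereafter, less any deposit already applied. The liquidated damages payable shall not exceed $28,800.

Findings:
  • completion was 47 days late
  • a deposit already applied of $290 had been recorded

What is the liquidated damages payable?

First 31 days: 31 × $900 = $27,900
Remaining days: (47 − 31) × $1,580 = $25,280
Accrued per-day damages: $27,900 + $25,280 = $53,180
Less deposit already applied: $53,180 − $290 = $52,890
Cap at $28,800: $52,890 exceeds the cap → $28,800

$28,800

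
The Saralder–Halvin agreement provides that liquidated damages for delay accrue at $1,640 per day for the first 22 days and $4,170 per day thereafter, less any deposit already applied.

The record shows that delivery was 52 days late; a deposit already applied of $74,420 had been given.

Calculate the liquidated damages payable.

First 22 days: 22 × $1,640 = $36,080
Remaining days: (52 − 22) × $4,170 = $125,100
Accrued per-day damages: $36,080 + $125,100 = $161,180
Less deposit already applied: $161,180 − $74,420 = $86,760

$86,760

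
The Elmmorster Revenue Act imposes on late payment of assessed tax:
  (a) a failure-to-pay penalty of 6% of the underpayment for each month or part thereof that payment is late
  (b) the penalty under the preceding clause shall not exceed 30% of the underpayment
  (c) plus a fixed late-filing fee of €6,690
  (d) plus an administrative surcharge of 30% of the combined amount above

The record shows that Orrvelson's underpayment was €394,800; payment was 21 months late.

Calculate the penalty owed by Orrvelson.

Penalty: €162,669

Accrued rate: 6% × 21 = 126%, capped at 30% → 30%
Failure-to-pay penalty: 30% of €394,800 = €118,440
Penalty before surcharge: €118,440 + €6,690 = €125,130
Administrative surcharge: 30% of €125,130 = €37,539
Total penalty: €125,130 + €37,539 = €162,669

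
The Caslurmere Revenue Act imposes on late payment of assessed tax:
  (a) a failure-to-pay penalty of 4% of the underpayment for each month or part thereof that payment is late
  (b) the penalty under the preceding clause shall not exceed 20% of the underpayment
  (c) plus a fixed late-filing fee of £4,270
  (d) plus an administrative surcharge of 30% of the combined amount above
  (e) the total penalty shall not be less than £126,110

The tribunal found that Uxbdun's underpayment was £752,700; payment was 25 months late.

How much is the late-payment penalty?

Accrued rate: 4% × 25 = 100%, capped at 20% → 20%
Failure-to-pay penalty: 20% of £752,700 = £150,540
Penalty before surcharge: £150,540 + £4,270 = £154,810
Administrative surcharge: 30% of £154,810 = £46,443
Total penalty: £154,810 + £46,443 = £201,253
Minimum £126,110: £201,253 meets the minimum, no increase.

£201,253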